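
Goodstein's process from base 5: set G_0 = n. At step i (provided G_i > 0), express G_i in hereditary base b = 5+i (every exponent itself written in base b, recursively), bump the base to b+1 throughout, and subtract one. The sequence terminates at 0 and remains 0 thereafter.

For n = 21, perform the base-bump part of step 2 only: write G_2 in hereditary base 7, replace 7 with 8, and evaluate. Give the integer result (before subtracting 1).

G_0=21  [base 5] 4·5 + 1  →[5↦6]→  4·6 + 1 = 25  −1 ⇒ G_1=24
G_1=24  [base 6] 4·6  →[6↦7]→  4·7 = 28  −1 ⇒ G_2=27

30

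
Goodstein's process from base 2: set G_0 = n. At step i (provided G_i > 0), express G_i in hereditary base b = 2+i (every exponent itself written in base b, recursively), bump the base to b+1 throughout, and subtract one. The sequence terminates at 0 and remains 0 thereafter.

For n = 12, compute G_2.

12 —HB2→ 2^(2 + 1) + 2^2 —bump→ 3^(3 + 1) + 3^3 = 108 —(−1)→ 107
107 —HB3→ 3^(3 + 1) + 2·3^2 + 2·3 + 2 —bump→ 4^(4 + 1) + 2·4^2 + 2·4 + 2 = 1066 —(−1)→ 1065

1065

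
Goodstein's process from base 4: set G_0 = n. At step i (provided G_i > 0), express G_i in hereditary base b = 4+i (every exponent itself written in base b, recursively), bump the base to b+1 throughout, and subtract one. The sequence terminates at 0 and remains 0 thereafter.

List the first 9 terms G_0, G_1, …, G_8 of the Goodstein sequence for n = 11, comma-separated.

i=0: 11 = 2·4 + 3 (b=4); 4→5: 2·5 + 3 = 13; 13−1 = 12
i=1: 12 = 2·5 + 2 (b=5); 5→6: 2·6 + 2 = 14; 14−1 = 13
i=2: 13 = 2·6 + 1 (b=6); 6→7: 2·7 + 1 = 15; 15−1 = 14
i=3: 14 = 2·7 (b=7); 7→8: 2·8 = 16; 16−1 = 15
i=4: 15 = 8 + 7 (b=8); 8→9: 9 + 7 = 16; 16−1 = 15
i=5: 15 = 9 + 6 (b=9); 9→10: 10 + 6 = 16; 16−1 = 15
i=6: 15 = 10 + 5 (b=10); 10→11: 11 + 5 = 16; 16−1 = 15
i=7: 15 = 11 + 4 (b=11); 11→12: 12 + 4 = 16; 16−1 = 15

11, 12, 13, 14, 15, 15, 15, 15, 15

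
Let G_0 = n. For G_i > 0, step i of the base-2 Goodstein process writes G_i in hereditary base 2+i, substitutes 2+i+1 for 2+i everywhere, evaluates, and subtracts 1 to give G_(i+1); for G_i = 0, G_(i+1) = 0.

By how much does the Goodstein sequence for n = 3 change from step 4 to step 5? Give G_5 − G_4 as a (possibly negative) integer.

-1

G_0 = 3. HB_2(3) = 2 + 1. Bump = 4. G_1 = 3.
G_1 = 3. HB_3(3) = 3. Bump = 4. G_2 = 3.
G_2 = 3. HB_4(3) = 3. Bump = 3. G_3 = 2.
G_3 = 2. HB_5(2) = 2. Bump = 2. G_4 = 1.
G_4 = 1. HB_6(1) = 1. Bump = 1. G_5 = 0.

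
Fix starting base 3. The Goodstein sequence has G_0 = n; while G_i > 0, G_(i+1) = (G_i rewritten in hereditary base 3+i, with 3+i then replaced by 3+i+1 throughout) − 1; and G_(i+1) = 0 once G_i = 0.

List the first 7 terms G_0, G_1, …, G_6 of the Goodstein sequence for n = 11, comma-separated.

11, 17, 25, 35, 39, 43, 47

i=0: 11 = 3^2 + 2 (b=3); 3→4: 4^2 + 2 = 18; 18−1 = 17
i=1: 17 = 4^2 + 1 (b=4); 4→5: 5^2 + 1 = 26; 26−1 = 25
i=2: 25 = 5^2 (b=5); 5→6: 6^2 = 36; 36−1 = 35
i=3: 35 = 5·6 + 5 (b=6); 6→7: 5·7 + 5 = 40; 40−1 = 39
i=4: 39 = 5·7 + 4 (b=7); 7→8: 5·8 + 4 = 44; 44−1 = 43
i=5: 43 = 5·8 + 3 (b=8); 8→9: 5·9 + 3 = 48; 48−1 = 47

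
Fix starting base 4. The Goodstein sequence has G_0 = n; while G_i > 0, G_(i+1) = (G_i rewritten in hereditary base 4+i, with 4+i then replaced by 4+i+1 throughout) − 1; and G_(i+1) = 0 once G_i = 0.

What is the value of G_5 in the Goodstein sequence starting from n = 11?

base 4: 11 = 2·4 + 3; at 5: 2·5 + 3 = 13; next = 12
base 5: 12 = 2·5 + 2; at 6: 2·6 + 2 = 14; next = 13
base 6: 13 = 2·6 + 1; at 7: 2·7 + 1 = 15; next = 14
base 7: 14 = 2·7; at 8: 2·8 = 16; next = 15
base 8: 15 = 8 + 7; at 9: 9 + 7 = 16; next = 15
base 9: 15 = 9 + 6; at 10: 10 + 6 = 16; next = 15

15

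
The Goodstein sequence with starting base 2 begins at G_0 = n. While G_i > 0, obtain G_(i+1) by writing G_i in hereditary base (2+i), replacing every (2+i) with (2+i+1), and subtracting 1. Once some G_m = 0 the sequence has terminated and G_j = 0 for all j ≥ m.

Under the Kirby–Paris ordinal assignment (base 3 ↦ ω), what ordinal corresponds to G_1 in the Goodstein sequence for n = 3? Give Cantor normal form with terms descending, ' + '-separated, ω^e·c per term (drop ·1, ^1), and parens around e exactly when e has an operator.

ω

[0] 3 ≡ 2 + 1 (base 2). Lift 3: 4. −1: 3.
[1] 3 ≡ 3 (base 3). Lift 4: 4. −1: 3.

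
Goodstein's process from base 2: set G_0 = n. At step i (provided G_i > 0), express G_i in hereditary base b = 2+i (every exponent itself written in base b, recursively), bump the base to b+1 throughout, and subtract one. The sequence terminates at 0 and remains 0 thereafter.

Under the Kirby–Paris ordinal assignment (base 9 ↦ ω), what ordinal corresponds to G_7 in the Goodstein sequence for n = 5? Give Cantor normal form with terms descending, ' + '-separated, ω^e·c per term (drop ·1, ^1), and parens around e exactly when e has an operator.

ω^3·3 + ω^2·3 + ω·2 + 6

[0] 5 ≡ 2^2 + 1 (base 2). Lift 3: 28. −1: 27.
[1] 27 ≡ 3^3 (base 3). Lift 4: 256. −1: 255.
[2] 255 ≡ 3·4^3 + 3·4^2 + 3·4 + 3 (base 4). Lift 5: 468. −1: 467.
[3] 467 ≡ 3·5^3 + 3·5^2 + 3·5 + 2 (base 5). Lift 6: 776. −1: 775.
[4] 775 ≡ 3·6^3 + 3·6^2 + 3·6 + 1 (base 6). Lift 7: 1198. −1: 1197.
[5] 1197 ≡ 3·7^3 + 3·7^2 + 3·7 (base 7). Lift 8: 1752. −1: 1751.
[6] 1751 ≡ 3·8^3 + 3·8^2 + 2·8 + 7 (base 8). Lift 9: 2455. −1: 2454.
[7] 2454 ≡ 3·9^3 + 3·9^2 + 2·9 + 6 (base 9). Lift 10: 3326. −1: 3325.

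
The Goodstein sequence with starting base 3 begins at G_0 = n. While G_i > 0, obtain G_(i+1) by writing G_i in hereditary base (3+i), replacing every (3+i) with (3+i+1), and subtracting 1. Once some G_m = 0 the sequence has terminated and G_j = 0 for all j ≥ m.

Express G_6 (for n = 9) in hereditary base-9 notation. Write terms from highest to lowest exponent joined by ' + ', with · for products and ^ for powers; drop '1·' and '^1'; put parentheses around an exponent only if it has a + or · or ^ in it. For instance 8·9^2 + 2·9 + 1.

2·9 + 6

step 0: 9 = 3^2; sub 4 for 3: 4^2; = 16; G_1 = 16−1 = 15
step 1: 15 = 3·4 + 3; sub 5 for 4: 3·5 + 3; = 18; G_2 = 18−1 = 17
step 2: 17 = 3·5 + 2; sub 6 for 5: 3·6 + 2; = 20; G_3 = 20−1 = 19
step 3: 19 = 3·6 + 1; sub 7 for 6: 3·7 + 1; = 22; G_4 = 22−1 = 21
step 4: 21 = 3·7; sub 8 for 7: 3·8; = 24; G_5 = 24−1 = 23
step 5: 23 = 2·8 + 7; sub 9 for 8: 2·9 + 7; = 25; G_6 = 25−1 = 24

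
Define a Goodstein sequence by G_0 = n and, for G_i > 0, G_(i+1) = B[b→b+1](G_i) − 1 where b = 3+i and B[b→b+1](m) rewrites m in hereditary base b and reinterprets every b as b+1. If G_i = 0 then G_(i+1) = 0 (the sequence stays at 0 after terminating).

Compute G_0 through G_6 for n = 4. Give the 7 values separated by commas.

4 —HB3→ 3 + 1 —bump→ 4 + 1 = 5 —(−1)→ 4
4 —HB4→ 4 —bump→ 5 = 5 —(−1)→ 4
4 —HB5→ 4 —bump→ 4 = 4 —(−1)→ 3
3 —HB6→ 3 —bump→ 3 = 3 —(−1)→ 2
2 —HB7→ 2 —bump→ 2 = 2 —(−1)→ 1
1 —HB8→ 1 —bump→ 1 = 1 —(−1)→ 0

4, 4, 4, 3, 2, 1, 0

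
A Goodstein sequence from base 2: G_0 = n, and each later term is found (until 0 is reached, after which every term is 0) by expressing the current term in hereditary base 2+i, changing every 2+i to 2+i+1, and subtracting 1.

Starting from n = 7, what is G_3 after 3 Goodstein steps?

3127

step 0: 7 = 2^2 + 2 + 1; sub 3 for 2: 3^3 + 3 + 1; = 31; G_1 = 31−1 = 30
step 1: 30 = 3^3 + 3; sub 4 for 3: 4^4 + 4; = 260; G_2 = 260−1 = 259
step 2: 259 = 4^4 + 3; sub 5 for 4: 5^5 + 3; = 3128; G_3 = 3128−1 = 3127
step 3: 3127 = 5^5 + 2; sub 6 for 5: 6^6 + 2; = 46658; G_4 = 46658−1 = 46657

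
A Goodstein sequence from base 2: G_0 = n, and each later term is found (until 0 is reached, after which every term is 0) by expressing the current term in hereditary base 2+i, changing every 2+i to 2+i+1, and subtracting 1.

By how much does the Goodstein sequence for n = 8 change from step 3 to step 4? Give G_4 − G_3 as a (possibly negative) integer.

87085

G_0=8  [base 2] 2^(2 + 1)  →[2↦3]→  3^(3 + 1) = 81  −1 ⇒ G_1=80
G_1=80  [base 3] 2·3^3 + 2·3^2 + 2·3 + 2  →[3↦4]→  2·4^4 + 2·4^2 + 2·4 + 2 = 554  −1 ⇒ G_2=553
G_2=553  [base 4] 2·4^4 + 2·4^2 + 2·4 + 1  →[4↦5]→  2·5^5 + 2·5^2 + 2·5 + 1 = 6311  −1 ⇒ G_3=6310
G_3=6310  [base 5] 2·5^5 + 2·5^2 + 2·5  →[5↦6]→  2·6^6 + 2·6^2 + 2·6 = 93396  −1 ⇒ G_4=93395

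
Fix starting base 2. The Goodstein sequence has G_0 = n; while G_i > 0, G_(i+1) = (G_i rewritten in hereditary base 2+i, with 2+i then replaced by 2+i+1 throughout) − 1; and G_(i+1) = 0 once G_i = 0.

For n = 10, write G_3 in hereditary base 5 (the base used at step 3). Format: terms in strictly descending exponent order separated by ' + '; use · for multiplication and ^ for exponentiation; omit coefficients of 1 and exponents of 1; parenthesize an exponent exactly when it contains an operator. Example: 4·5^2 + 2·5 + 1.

G_0=10  [base 2] 2^(2 + 1) + 2  →[2↦3]→  3^(3 + 1) + 3 = 84  −1 ⇒ G_1=83
G_1=83  [base 3] 3^(3 + 1) + 2  →[3↦4]→  4^(4 + 1) + 2 = 1026  −1 ⇒ G_2=1025
G_2=1025  [base 4] 4^(4 + 1) + 1  →[4↦5]→  5^(5 + 1) + 1 = 15626  −1 ⇒ G_3=15625
G_3=15625  [base 5] 5^(5 + 1)  →[5↦6]→  6^(6 + 1) = 279936  −1 ⇒ G_4=279935

5^(5 + 1)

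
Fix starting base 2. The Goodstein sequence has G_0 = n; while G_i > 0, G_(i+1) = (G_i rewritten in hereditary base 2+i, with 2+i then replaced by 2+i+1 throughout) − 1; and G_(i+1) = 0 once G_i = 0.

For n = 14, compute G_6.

base 2: 14 = 2^(2 + 1) + 2^2 + 2; at 3: 3^(3 + 1) + 3^3 + 3 = 111; next = 110
base 3: 110 = 3^(3 + 1) + 3^3 + 2; at 4: 4^(4 + 1) + 4^4 + 2 = 1282; next = 1281
base 4: 1281 = 4^(4 + 1) + 4^4 + 1; at 5: 5^(5 + 1) + 5^5 + 1 = 18751; next = 18750
base 5: 18750 = 5^(5 + 1) + 5^5; at 6: 6^(6 + 1) + 6^6 = 326592; next = 326591
base 6: 326591 = 6^(6 + 1) + 5·6^5 + 5·6^4 + 5·6^3 + 5·6^2 + 5·6 + 5; at 7: 7^(7 + 1) + 5·7^5 + 5·7^4 + 5·7^3 + 5·7^2 + 5·7 + 5 = 5862841; next = 5862840
base 7: 5862840 = 7^(7 + 1) + 5·7^5 + 5·7^4 + 5·7^3 + 5·7^2 + 5·7 + 4; at 8: 8^(8 + 1) + 5·8^5 + 5·8^4 + 5·8^3 + 5·8^2 + 5·8 + 4 = 134404972; next = 134404971
base 8: 134404971 = 8^(8 + 1) + 5·8^5 + 5·8^4 + 5·8^3 + 5·8^2 + 5·8 + 3; at 9: 9^(9 + 1) + 5·9^5 + 5·9^4 + 5·9^3 + 5·9^2 + 5·9 + 3 = 3487116549; next = 3487116548

134404971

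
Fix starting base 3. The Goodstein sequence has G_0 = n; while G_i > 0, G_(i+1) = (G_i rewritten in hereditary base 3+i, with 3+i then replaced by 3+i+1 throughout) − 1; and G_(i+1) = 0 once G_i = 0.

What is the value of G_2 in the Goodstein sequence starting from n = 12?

27

12 —HB3→ 3^2 + 3 —bump→ 4^2 + 4 = 20 —(−1)→ 19
19 —HB4→ 4^2 + 3 —bump→ 5^2 + 3 = 28 —(−1)→ 27
27 —HB5→ 5^2 + 2 —bump→ 6^2 + 2 = 38 —(−1)→ 37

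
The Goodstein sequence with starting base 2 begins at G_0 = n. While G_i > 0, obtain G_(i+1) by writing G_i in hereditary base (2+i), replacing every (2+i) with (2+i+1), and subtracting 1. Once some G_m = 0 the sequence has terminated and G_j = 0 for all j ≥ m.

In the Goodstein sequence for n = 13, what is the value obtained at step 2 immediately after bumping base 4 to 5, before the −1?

13 —HB2→ 2^(2 + 1) + 2^2 + 1 —bump→ 3^(3 + 1) + 3^3 + 1 = 109 —(−1)→ 108
108 —HB3→ 3^(3 + 1) + 3^3 —bump→ 4^(4 + 1) + 4^4 = 1280 —(−1)→ 1279

16093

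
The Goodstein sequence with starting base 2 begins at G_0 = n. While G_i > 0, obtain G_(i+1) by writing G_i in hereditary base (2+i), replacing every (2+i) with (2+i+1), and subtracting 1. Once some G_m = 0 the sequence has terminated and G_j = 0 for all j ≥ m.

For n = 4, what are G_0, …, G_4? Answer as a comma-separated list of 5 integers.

4, 26, 41, 60, 83

(0) 4|_2 = 2^2 ↦ 3^3|_3 = 27 ⇒ 26
(1) 26|_3 = 2·3^2 + 2·3 + 2 ↦ 2·4^2 + 2·4 + 2|_4 = 42 ⇒ 41
(2) 41|_4 = 2·4^2 + 2·4 + 1 ↦ 2·5^2 + 2·5 + 1|_5 = 61 ⇒ 60
(3) 60|_5 = 2·5^2 + 2·5 ↦ 2·6^2 + 2·6|_6 = 84 ⇒ 83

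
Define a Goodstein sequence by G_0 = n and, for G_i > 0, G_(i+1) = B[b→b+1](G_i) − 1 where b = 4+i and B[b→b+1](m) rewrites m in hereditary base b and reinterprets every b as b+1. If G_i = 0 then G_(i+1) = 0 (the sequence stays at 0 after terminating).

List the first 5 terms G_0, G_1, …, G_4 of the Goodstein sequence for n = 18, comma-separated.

G_0 = 18. HB_4(18) = 4^2 + 2. Bump = 27. G_1 = 26.
G_1 = 26. HB_5(26) = 5^2 + 1. Bump = 37. G_2 = 36.
G_2 = 36. HB_6(36) = 6^2. Bump = 49. G_3 = 48.
G_3 = 48. HB_7(48) = 6·7 + 6. Bump = 54. G_4 = 53.

18, 26, 36, 48, 53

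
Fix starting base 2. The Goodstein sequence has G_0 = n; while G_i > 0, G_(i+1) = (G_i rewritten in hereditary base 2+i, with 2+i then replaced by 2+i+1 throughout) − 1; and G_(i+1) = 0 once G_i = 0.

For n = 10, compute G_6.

i=0: 10 = 2^(2 + 1) + 2 (b=2); 2→3: 3^(3 + 1) + 3 = 84; 84−1 = 83
i=1: 83 = 3^(3 + 1) + 2 (b=3); 3→4: 4^(4 + 1) + 2 = 1026; 1026−1 = 1025
i=2: 1025 = 4^(4 + 1) + 1 (b=4); 4→5: 5^(5 + 1) + 1 = 15626; 15626−1 = 15625
i=3: 15625 = 5^(5 + 1) (b=5); 5→6: 6^(6 + 1) = 279936; 279936−1 = 279935
i=4: 279935 = 5·6^6 + 5·6^5 + 5·6^4 + 5·6^3 + 5·6^2 + 5·6 + 5 (b=6); 6→7: 5·7^7 + 5·7^5 + 5·7^4 + 5·7^3 + 5·7^2 + 5·7 + 5 = 4215755; 4215755−1 = 4215754
i=5: 4215754 = 5·7^7 + 5·7^5 + 5·7^4 + 5·7^3 + 5·7^2 + 5·7 + 4 (b=7); 7→8: 5·8^8 + 5·8^5 + 5·8^4 + 5·8^3 + 5·8^2 + 5·8 + 4 = 84073324; 84073324−1 = 84073323
i=6: 84073323 = 5·8^8 + 5·8^5 + 5·8^4 + 5·8^3 + 5·8^2 + 5·8 + 3 (b=8); 8→9: 5·9^9 + 5·9^5 + 5·9^4 + 5·9^3 + 5·9^2 + 5·9 + 3 = 1937434593; 1937434593−1 = 1937434592

84073323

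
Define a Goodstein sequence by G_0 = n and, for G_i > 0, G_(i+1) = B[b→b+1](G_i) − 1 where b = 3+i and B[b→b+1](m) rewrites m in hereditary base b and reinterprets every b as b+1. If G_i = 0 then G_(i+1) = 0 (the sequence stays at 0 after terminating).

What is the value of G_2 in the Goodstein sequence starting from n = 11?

25

(0) 11|_3 = 3^2 + 2 ↦ 4^2 + 2|_4 = 18 ⇒ 17
(1) 17|_4 = 4^2 + 1 ↦ 5^2 + 1|_5 = 26 ⇒ 25
(2) 25|_5 = 5^2 ↦ 6^2|_6 = 36 ⇒ 35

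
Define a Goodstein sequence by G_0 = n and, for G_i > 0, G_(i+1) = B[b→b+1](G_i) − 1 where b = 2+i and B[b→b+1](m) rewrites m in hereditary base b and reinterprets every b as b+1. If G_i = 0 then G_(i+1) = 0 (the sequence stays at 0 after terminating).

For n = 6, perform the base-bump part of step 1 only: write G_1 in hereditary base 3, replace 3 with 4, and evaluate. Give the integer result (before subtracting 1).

258

step 0: 6 = 2^2 + 2; sub 3 for 2: 3^3 + 3; = 30; G_1 = 30−1 = 29
step 1: 29 = 3^3 + 2; sub 4 for 3: 4^4 + 2; = 258; G_2 = 258−1 = 257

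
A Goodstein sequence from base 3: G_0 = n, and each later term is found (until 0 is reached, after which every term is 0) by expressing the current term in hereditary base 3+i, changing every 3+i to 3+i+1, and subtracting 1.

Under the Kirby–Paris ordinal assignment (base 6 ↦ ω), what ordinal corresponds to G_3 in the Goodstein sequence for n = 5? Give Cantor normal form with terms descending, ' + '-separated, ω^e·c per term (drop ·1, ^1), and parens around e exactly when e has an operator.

step 0: 5 = 3 + 2; sub 4 for 3: 4 + 2; = 6; G_1 = 6−1 = 5
step 1: 5 = 4 + 1; sub 5 for 4: 5 + 1; = 6; G_2 = 6−1 = 5
step 2: 5 = 5; sub 6 for 5: 6; = 6; G_3 = 6−1 = 5
step 3: 5 = 5; sub 7 for 6: 5; = 5; G_4 = 5−1 = 4

5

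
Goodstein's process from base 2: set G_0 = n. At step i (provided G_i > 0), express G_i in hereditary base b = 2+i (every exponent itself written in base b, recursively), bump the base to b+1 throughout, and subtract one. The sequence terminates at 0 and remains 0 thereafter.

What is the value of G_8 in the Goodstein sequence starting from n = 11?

(0) 11|_2 = 2^(2 + 1) + 2 + 1 ↦ 3^(3 + 1) + 3 + 1|_3 = 85 ⇒ 84
(1) 84|_3 = 3^(3 + 1) + 3 ↦ 4^(4 + 1) + 4|_4 = 1028 ⇒ 1027
(2) 1027|_4 = 4^(4 + 1) + 3 ↦ 5^(5 + 1) + 3|_5 = 15628 ⇒ 15627
(3) 15627|_5 = 5^(5 + 1) + 2 ↦ 6^(6 + 1) + 2|_6 = 279938 ⇒ 279937
(4) 279937|_6 = 6^(6 + 1) + 1 ↦ 7^(7 + 1) + 1|_7 = 5764802 ⇒ 5764801
(5) 5764801|_7 = 7^(7 + 1) ↦ 8^(8 + 1)|_8 = 134217728 ⇒ 134217727
(6) 134217727|_8 = 7·8^8 + 7·8^7 + 7·8^6 + 7·8^5 + 7·8^4 + 7·8^3 + 7·8^2 + 7·8 + 7 ↦ 7·9^9 + 7·9^7 + 7·9^6 + 7·9^5 + 7·9^4 + 7·9^3 + 7·9^2 + 7·9 + 7|_9 = 2749609303 ⇒ 2749609302
(7) 2749609302|_9 = 7·9^9 + 7·9^7 + 7·9^6 + 7·9^5 + 7·9^4 + 7·9^3 + 7·9^2 + 7·9 + 6 ↦ 7·10^10 + 7·10^7 + 7·10^6 + 7·10^5 + 7·10^4 + 7·10^3 + 7·10^2 + 7·10 + 6|_10 = 70077777776 ⇒ 70077777775
(8) 70077777775|_10 = 7·10^10 + 7·10^7 + 7·10^6 + 7·10^5 + 7·10^4 + 7·10^3 + 7·10^2 + 7·10 + 5 ↦ 7·11^11 + 7·11^7 + 7·11^6 + 7·11^5 + 7·11^4 + 7·11^3 + 7·11^2 + 7·11 + 5|_11 = 1997331745491 ⇒ 1997331745490

70077777775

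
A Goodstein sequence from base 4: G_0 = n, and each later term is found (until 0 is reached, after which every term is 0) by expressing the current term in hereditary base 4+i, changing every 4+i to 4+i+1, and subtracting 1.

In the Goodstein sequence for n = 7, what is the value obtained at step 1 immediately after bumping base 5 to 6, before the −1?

8

G_0=7  [base 4] 4 + 3  →[4↦5]→  5 + 3 = 8  −1 ⇒ G_1=7
G_1=7  [base 5] 5 + 2  →[5↦6]→  6 + 2 = 8  −1 ⇒ G_2=7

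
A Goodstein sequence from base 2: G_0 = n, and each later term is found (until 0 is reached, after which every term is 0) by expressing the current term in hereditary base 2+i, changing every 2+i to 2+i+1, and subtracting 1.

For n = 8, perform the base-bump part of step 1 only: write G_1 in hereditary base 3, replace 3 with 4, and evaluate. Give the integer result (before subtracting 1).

G_0 = 8. HB_2(8) = 2^(2 + 1). Bump = 81. G_1 = 80.
G_1 = 80. HB_3(80) = 2·3^3 + 2·3^2 + 2·3 + 2. Bump = 554. G_2 = 553.

554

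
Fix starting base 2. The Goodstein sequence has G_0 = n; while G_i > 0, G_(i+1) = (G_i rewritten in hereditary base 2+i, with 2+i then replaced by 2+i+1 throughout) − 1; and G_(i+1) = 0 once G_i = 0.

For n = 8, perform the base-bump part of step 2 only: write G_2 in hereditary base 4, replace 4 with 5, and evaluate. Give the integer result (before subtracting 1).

8 —HB2→ 2^(2 + 1) —bump→ 3^(3 + 1) = 81 —(−1)→ 80
80 —HB3→ 2·3^3 + 2·3^2 + 2·3 + 2 —bump→ 2·4^4 + 2·4^2 + 2·4 + 2 = 554 —(−1)→ 553
553 —HB4→ 2·4^4 + 2·4^2 + 2·4 + 1 —bump→ 2·5^5 + 2·5^2 + 2·5 + 1 = 6311 —(−1)→ 6310

6311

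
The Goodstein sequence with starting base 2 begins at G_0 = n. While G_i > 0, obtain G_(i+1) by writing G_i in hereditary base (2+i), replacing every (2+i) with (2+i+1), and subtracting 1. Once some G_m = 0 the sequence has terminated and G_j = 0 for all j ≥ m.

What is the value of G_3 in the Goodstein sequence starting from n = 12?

G_0=12  [base 2] 2^(2 + 1) + 2^2  →[2↦3]→  3^(3 + 1) + 3^3 = 108  −1 ⇒ G_1=107
G_1=107  [base 3] 3^(3 + 1) + 2·3^2 + 2·3 + 2  →[3↦4]→  4^(4 + 1) + 2·4^2 + 2·4 + 2 = 1066  −1 ⇒ G_2=1065
G_2=1065  [base 4] 4^(4 + 1) + 2·4^2 + 2·4 + 1  →[4↦5]→  5^(5 + 1) + 2·5^2 + 2·5 + 1 = 15686  −1 ⇒ G_3=15685

15685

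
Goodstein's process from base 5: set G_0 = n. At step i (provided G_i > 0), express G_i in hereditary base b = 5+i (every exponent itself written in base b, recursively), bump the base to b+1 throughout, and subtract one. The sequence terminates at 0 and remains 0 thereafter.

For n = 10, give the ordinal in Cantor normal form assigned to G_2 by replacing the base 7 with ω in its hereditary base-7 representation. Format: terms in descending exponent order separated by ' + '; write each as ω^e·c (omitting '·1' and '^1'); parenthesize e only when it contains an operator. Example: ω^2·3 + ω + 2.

ω + 4

base 5: 10 = 2·5; at 6: 2·6 = 12; next = 11
base 6: 11 = 6 + 5; at 7: 7 + 5 = 12; next = 11
base 7: 11 = 7 + 4; at 8: 8 + 4 = 12; next = 11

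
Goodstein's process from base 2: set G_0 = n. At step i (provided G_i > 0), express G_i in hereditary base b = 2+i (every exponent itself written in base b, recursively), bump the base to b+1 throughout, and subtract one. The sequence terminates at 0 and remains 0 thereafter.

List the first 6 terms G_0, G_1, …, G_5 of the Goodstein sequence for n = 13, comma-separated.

G_0=13  [base 2] 2^(2 + 1) + 2^2 + 1  →[2↦3]→  3^(3 + 1) + 3^3 + 1 = 109  −1 ⇒ G_1=108
G_1=108  [base 3] 3^(3 + 1) + 3^3  →[3↦4]→  4^(4 + 1) + 4^4 = 1280  −1 ⇒ G_2=1279
G_2=1279  [base 4] 4^(4 + 1) + 3·4^3 + 3·4^2 + 3·4 + 3  →[4↦5]→  5^(5 + 1) + 3·5^3 + 3·5^2 + 3·5 + 3 = 16093  −1 ⇒ G_3=16092
G_3=16092  [base 5] 5^(5 + 1) + 3·5^3 + 3·5^2 + 3·5 + 2  →[5↦6]→  6^(6 + 1) + 3·6^3 + 3·6^2 + 3·6 + 2 = 280712  −1 ⇒ G_4=280711
G_4=280711  [base 6] 6^(6 + 1) + 3·6^3 + 3·6^2 + 3·6 + 1  →[6↦7]→  7^(7 + 1) + 3·7^3 + 3·7^2 + 3·7 + 1 = 5765999  −1 ⇒ G_5=5765998

13, 108, 1279, 16092, 280711, 5765998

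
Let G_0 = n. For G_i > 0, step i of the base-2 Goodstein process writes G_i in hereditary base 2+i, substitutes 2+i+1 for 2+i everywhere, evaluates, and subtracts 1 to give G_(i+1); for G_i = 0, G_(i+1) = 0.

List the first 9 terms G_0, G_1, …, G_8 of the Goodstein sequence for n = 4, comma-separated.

4 —HB2→ 2^2 —bump→ 3^3 = 27 —(−1)→ 26
26 —HB3→ 2·3^2 + 2·3 + 2 —bump→ 2·4^2 + 2·4 + 2 = 42 —(−1)→ 41
41 —HB4→ 2·4^2 + 2·4 + 1 —bump→ 2·5^2 + 2·5 + 1 = 61 —(−1)→ 60
60 —HB5→ 2·5^2 + 2·5 —bump→ 2·6^2 + 2·6 = 84 —(−1)→ 83
83 —HB6→ 2·6^2 + 6 + 5 —bump→ 2·7^2 + 7 + 5 = 110 —(−1)→ 109
109 —HB7→ 2·7^2 + 7 + 4 —bump→ 2·8^2 + 8 + 4 = 140 —(−1)→ 139
139 —HB8→ 2·8^2 + 8 + 3 —bump→ 2·9^2 + 9 + 3 = 174 —(−1)→ 173
173 —HB9→ 2·9^2 + 9 + 2 —bump→ 2·10^2 + 10 + 2 = 212 —(−1)→ 211

4, 26, 41, 60, 83, 109, 139, 173, 211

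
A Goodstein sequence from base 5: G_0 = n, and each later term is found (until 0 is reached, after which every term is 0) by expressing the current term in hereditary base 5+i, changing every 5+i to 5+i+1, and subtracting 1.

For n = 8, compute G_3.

8 —HB5→ 5 + 3 —bump→ 6 + 3 = 9 —(−1)→ 8
8 —HB6→ 6 + 2 —bump→ 7 + 2 = 9 —(−1)→ 8
8 —HB7→ 7 + 1 —bump→ 8 + 1 = 9 —(−1)→ 8
8 —HB8→ 8 —bump→ 9 = 9 —(−1)→ 8

8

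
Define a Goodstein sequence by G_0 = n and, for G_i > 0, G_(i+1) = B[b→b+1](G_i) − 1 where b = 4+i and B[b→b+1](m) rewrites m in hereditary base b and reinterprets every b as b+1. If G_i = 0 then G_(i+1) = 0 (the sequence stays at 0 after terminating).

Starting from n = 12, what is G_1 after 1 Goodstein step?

14

G_0 = 12. HB_4(12) = 3·4. Bump = 15. G_1 = 14.
G_1 = 14. HB_5(14) = 2·5 + 4. Bump = 16. G_2 = 15.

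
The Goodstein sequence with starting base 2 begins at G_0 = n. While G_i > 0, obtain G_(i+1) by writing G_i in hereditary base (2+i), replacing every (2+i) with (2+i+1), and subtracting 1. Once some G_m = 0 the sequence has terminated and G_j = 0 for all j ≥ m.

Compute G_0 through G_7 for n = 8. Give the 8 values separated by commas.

i=0: 8 = 2^(2 + 1) (b=2); 2→3: 3^(3 + 1) = 81; 81−1 = 80
i=1: 80 = 2·3^3 + 2·3^2 + 2·3 + 2 (b=3); 3→4: 2·4^4 + 2·4^2 + 2·4 + 2 = 554; 554−1 = 553
i=2: 553 = 2·4^4 + 2·4^2 + 2·4 + 1 (b=4); 4→5: 2·5^5 + 2·5^2 + 2·5 + 1 = 6311; 6311−1 = 6310
i=3: 6310 = 2·5^5 + 2·5^2 + 2·5 (b=5); 5→6: 2·6^6 + 2·6^2 + 2·6 = 93396; 93396−1 = 93395
i=4: 93395 = 2·6^6 + 2·6^2 + 6 + 5 (b=6); 6→7: 2·7^7 + 2·7^2 + 7 + 5 = 1647196; 1647196−1 = 1647195
i=5: 1647195 = 2·7^7 + 2·7^2 + 7 + 4 (b=7); 7→8: 2·8^8 + 2·8^2 + 8 + 4 = 33554572; 33554572−1 = 33554571
i=6: 33554571 = 2·8^8 + 2·8^2 + 8 + 3 (b=8); 8→9: 2·9^9 + 2·9^2 + 9 + 3 = 774841152; 774841152−1 = 774841151

8, 80, 553, 6310, 93395, 1647195, 33554571, 774841151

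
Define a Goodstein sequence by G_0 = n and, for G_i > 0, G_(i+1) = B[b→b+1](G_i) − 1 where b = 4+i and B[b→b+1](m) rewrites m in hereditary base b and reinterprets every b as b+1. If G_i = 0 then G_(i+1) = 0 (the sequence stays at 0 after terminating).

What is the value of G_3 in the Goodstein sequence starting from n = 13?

18

G_0 = 13. HB_4(13) = 3·4 + 1. Bump = 16. G_1 = 15.
G_1 = 15. HB_5(15) = 3·5. Bump = 18. G_2 = 17.
G_2 = 17. HB_6(17) = 2·6 + 5. Bump = 19. G_3 = 18.
G_3 = 18. HB_7(18) = 2·7 + 4. Bump = 20. G_4 = 19.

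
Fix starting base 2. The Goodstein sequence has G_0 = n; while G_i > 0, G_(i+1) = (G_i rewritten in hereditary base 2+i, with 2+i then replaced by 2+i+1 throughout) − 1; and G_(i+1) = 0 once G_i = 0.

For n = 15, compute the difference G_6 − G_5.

144406599

G_0=15  [base 2] 2^(2 + 1) + 2^2 + 2 + 1  →[2↦3]→  3^(3 + 1) + 3^3 + 3 + 1 = 112  −1 ⇒ G_1=111
G_1=111  [base 3] 3^(3 + 1) + 3^3 + 3  →[3↦4]→  4^(4 + 1) + 4^4 + 4 = 1284  −1 ⇒ G_2=1283
G_2=1283  [base 4] 4^(4 + 1) + 4^4 + 3  →[4↦5]→  5^(5 + 1) + 5^5 + 3 = 18753  −1 ⇒ G_3=18752
G_3=18752  [base 5] 5^(5 + 1) + 5^5 + 2  →[5↦6]→  6^(6 + 1) + 6^6 + 2 = 326594  −1 ⇒ G_4=326593
G_4=326593  [base 6] 6^(6 + 1) + 6^6 + 1  →[6↦7]→  7^(7 + 1) + 7^7 + 1 = 6588345  −1 ⇒ G_5=6588344
G_5=6588344  [base 7] 7^(7 + 1) + 7^7  →[7↦8]→  8^(8 + 1) + 8^8 = 150994944  −1 ⇒ G_6=150994943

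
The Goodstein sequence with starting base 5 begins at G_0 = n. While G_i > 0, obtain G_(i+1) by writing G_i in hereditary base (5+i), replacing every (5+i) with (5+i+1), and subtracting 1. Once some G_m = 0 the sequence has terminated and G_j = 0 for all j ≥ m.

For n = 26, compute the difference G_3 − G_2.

i=0: 26 = 5^2 + 1 (b=5); 5→6: 6^2 + 1 = 37; 37−1 = 36
i=1: 36 = 6^2 (b=6); 6→7: 7^2 = 49; 49−1 = 48
i=2: 48 = 6·7 + 6 (b=7); 7→8: 6·8 + 6 = 54; 54−1 = 53

5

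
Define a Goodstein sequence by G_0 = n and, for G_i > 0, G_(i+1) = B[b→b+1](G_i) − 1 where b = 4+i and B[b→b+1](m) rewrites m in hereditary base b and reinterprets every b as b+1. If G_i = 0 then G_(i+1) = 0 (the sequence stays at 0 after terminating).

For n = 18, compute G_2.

G_0 = 18. HB_4(18) = 4^2 + 2. Bump = 27. G_1 = 26.
G_1 = 26. HB_5(26) = 5^2 + 1. Bump = 37. G_2 = 36.
G_2 = 36. HB_6(36) = 6^2. Bump = 49. G_3 = 48.

36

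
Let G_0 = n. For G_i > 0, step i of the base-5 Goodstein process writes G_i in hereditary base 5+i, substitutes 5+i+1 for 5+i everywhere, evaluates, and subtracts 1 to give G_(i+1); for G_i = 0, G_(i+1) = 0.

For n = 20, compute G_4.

base 5: 20 = 4·5; at 6: 4·6 = 24; next = 23
base 6: 23 = 3·6 + 5; at 7: 3·7 + 5 = 26; next = 25
base 7: 25 = 3·7 + 4; at 8: 3·8 + 4 = 28; next = 27
base 8: 27 = 3·8 + 3; at 9: 3·9 + 3 = 30; next = 29
base 9: 29 = 3·9 + 2; at 10: 3·10 + 2 = 32; next = 31

29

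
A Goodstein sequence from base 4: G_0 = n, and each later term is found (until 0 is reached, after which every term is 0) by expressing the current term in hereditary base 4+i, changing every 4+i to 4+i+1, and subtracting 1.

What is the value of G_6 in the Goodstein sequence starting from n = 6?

3

[0] 6 ≡ 4 + 2 (base 4). Lift 5: 7. −1: 6.
[1] 6 ≡ 5 + 1 (base 5). Lift 6: 7. −1: 6.
[2] 6 ≡ 6 (base 6). Lift 7: 7. −1: 6.
[3] 6 ≡ 6 (base 7). Lift 8: 6. −1: 5.
[4] 5 ≡ 5 (base 8). Lift 9: 5. −1: 4.
[5] 4 ≡ 4 (base 9). Lift 10: 4. −1: 3.
[6] 3 ≡ 3 (base 10). Lift 11: 3. −1: 2.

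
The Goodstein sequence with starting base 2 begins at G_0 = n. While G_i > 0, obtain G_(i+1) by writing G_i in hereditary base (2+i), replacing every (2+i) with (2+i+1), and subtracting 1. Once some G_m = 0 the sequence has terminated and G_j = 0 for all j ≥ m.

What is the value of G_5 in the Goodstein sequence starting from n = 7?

G_0 = 7. HB_2(7) = 2^2 + 2 + 1. Bump = 31. G_1 = 30.
G_1 = 30. HB_3(30) = 3^3 + 3. Bump = 260. G_2 = 259.
G_2 = 259. HB_4(259) = 4^4 + 3. Bump = 3128. G_3 = 3127.
G_3 = 3127. HB_5(3127) = 5^5 + 2. Bump = 46658. G_4 = 46657.
G_4 = 46657. HB_6(46657) = 6^6 + 1. Bump = 823544. G_5 = 823543.
G_5 = 823543. HB_7(823543) = 7^7. Bump = 16777216. G_6 = 16777215.

823543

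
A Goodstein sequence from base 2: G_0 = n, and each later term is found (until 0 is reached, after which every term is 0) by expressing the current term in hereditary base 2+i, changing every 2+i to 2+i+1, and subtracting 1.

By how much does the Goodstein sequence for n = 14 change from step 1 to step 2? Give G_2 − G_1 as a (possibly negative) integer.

G_0 = 14. HB_2(14) = 2^(2 + 1) + 2^2 + 2. Bump = 111. G_1 = 110.
G_1 = 110. HB_3(110) = 3^(3 + 1) + 3^3 + 2. Bump = 1282. G_2 = 1281.

1171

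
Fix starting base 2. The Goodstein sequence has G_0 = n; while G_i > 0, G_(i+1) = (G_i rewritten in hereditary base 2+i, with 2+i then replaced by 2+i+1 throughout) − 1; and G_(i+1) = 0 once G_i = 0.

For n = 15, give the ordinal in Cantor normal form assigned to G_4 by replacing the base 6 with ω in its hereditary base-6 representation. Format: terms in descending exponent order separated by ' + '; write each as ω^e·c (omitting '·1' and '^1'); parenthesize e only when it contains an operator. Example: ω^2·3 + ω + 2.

ω^(ω + 1) + ω^ω + 1

G_0=15  [base 2] 2^(2 + 1) + 2^2 + 2 + 1  →[2↦3]→  3^(3 + 1) + 3^3 + 3 + 1 = 112  −1 ⇒ G_1=111
G_1=111  [base 3] 3^(3 + 1) + 3^3 + 3  →[3↦4]→  4^(4 + 1) + 4^4 + 4 = 1284  −1 ⇒ G_2=1283
G_2=1283  [base 4] 4^(4 + 1) + 4^4 + 3  →[4↦5]→  5^(5 + 1) + 5^5 + 3 = 18753  −1 ⇒ G_3=18752
G_3=18752  [base 5] 5^(5 + 1) + 5^5 + 2  →[5↦6]→  6^(6 + 1) + 6^6 + 2 = 326594  −1 ⇒ G_4=326593
G_4=326593  [base 6] 6^(6 + 1) + 6^6 + 1  →[6↦7]→  7^(7 + 1) + 7^7 + 1 = 6588345  −1 ⇒ G_5=6588344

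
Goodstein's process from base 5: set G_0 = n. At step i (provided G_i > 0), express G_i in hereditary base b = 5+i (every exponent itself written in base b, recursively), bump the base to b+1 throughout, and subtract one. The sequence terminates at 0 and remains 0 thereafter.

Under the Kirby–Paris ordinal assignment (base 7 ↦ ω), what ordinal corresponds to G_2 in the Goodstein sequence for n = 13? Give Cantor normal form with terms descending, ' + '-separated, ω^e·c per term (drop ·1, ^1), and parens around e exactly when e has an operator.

i=0: 13 = 2·5 + 3 (b=5); 5→6: 2·6 + 3 = 15; 15−1 = 14
i=1: 14 = 2·6 + 2 (b=6); 6→7: 2·7 + 2 = 16; 16−1 = 15
i=2: 15 = 2·7 + 1 (b=7); 7→8: 2·8 + 1 = 17; 17−1 = 16

ω·2 + 1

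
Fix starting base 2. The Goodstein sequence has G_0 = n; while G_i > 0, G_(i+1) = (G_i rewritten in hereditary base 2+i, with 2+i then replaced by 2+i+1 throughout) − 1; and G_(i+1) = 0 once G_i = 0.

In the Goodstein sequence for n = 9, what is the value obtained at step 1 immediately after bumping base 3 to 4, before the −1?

(0) 9|_2 = 2^(2 + 1) + 1 ↦ 3^(3 + 1) + 1|_3 = 82 ⇒ 81
(1) 81|_3 = 3^(3 + 1) ↦ 4^(4 + 1)|_4 = 1024 ⇒ 1023

1024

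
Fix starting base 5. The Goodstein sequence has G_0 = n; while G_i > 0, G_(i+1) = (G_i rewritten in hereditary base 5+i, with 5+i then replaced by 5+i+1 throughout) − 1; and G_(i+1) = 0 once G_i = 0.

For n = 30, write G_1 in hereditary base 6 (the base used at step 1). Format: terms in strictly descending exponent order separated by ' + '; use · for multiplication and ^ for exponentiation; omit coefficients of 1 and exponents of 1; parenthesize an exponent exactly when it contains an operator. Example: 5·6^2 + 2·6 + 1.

6^2 + 5

G_0 = 30. HB_5(30) = 5^2 + 5. Bump = 42. G_1 = 41.
G_1 = 41. HB_6(41) = 6^2 + 5. Bump = 54. G_2 = 53.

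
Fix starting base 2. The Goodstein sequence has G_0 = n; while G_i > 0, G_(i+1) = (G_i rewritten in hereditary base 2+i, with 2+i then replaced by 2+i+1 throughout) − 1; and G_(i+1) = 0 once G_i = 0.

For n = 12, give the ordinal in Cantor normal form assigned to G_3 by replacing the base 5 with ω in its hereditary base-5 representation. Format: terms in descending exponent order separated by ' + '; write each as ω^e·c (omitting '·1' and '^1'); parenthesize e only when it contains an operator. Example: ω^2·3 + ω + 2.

base 2: 12 = 2^(2 + 1) + 2^2; at 3: 3^(3 + 1) + 3^3 = 108; next = 107
base 3: 107 = 3^(3 + 1) + 2·3^2 + 2·3 + 2; at 4: 4^(4 + 1) + 2·4^2 + 2·4 + 2 = 1066; next = 1065
base 4: 1065 = 4^(4 + 1) + 2·4^2 + 2·4 + 1; at 5: 5^(5 + 1) + 2·5^2 + 2·5 + 1 = 15686; next = 15685
base 5: 15685 = 5^(5 + 1) + 2·5^2 + 2·5; at 6: 6^(6 + 1) + 2·6^2 + 2·6 = 280020; next = 280019

ω^(ω + 1) + ω^2·2 + ω·2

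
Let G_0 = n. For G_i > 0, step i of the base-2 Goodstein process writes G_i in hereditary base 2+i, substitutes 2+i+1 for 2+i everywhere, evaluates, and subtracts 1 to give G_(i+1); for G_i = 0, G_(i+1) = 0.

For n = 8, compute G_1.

[0] 8 ≡ 2^(2 + 1) (base 2). Lift 3: 81. −1: 80.
[1] 80 ≡ 2·3^3 + 2·3^2 + 2·3 + 2 (base 3). Lift 4: 554. −1: 553.

80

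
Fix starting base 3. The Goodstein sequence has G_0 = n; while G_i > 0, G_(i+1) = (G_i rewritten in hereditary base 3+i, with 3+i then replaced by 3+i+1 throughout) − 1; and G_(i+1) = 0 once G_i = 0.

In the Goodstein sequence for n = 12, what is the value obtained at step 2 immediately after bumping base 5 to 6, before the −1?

step 0: 12 = 3^2 + 3; sub 4 for 3: 4^2 + 4; = 20; G_1 = 20−1 = 19
step 1: 19 = 4^2 + 3; sub 5 for 4: 5^2 + 3; = 28; G_2 = 28−1 = 27

38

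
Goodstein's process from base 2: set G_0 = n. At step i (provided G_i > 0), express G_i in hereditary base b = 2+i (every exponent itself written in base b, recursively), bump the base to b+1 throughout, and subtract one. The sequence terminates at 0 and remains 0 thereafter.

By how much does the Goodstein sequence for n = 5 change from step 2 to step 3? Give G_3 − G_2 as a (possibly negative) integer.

212

[0] 5 ≡ 2^2 + 1 (base 2). Lift 3: 28. −1: 27.
[1] 27 ≡ 3^3 (base 3). Lift 4: 256. −1: 255.
[2] 255 ≡ 3·4^3 + 3·4^2 + 3·4 + 3 (base 4). Lift 5: 468. −1: 467.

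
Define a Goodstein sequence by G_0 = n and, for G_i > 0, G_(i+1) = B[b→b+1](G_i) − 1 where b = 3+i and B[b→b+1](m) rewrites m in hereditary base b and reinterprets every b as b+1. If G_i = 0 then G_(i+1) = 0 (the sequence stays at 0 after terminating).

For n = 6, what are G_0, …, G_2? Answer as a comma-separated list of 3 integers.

G_0=6  [base 3] 2·3  →[3↦4]→  2·4 = 8  −1 ⇒ G_1=7
G_1=7  [base 4] 4 + 3  →[4↦5]→  5 + 3 = 8  −1 ⇒ G_2=7

6, 7, 7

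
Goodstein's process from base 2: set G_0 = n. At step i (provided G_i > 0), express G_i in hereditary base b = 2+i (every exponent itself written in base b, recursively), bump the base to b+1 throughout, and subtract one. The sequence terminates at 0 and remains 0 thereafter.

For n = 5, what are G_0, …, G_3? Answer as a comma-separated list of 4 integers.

5, 27, 255, 467

step 0: 5 = 2^2 + 1; sub 3 for 2: 3^3 + 1; = 28; G_1 = 28−1 = 27
step 1: 27 = 3^3; sub 4 for 3: 4^4; = 256; G_2 = 256−1 = 255
step 2: 255 = 3·4^3 + 3·4^2 + 3·4 + 3; sub 5 for 4: 3·5^3 + 3·5^2 + 3·5 + 3; = 468; G_3 = 468−1 = 467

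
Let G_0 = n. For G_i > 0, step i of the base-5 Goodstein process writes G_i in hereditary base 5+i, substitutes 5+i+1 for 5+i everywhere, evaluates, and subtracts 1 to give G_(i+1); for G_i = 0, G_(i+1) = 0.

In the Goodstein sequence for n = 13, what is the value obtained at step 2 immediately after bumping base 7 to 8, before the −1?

17

base 5: 13 = 2·5 + 3; at 6: 2·6 + 3 = 15; next = 14
base 6: 14 = 2·6 + 2; at 7: 2·7 + 2 = 16; next = 15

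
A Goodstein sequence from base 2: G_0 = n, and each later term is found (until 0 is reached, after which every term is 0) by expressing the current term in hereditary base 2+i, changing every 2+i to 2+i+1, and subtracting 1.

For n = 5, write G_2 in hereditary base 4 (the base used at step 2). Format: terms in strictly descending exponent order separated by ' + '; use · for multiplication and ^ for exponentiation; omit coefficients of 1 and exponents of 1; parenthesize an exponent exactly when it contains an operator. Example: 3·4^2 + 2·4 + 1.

3·4^3 + 3·4^2 + 3·4 + 3

step 0: 5 = 2^2 + 1; sub 3 for 2: 3^3 + 1; = 28; G_1 = 28−1 = 27
step 1: 27 = 3^3; sub 4 for 3: 4^4; = 256; G_2 = 256−1 = 255
step 2: 255 = 3·4^3 + 3·4^2 + 3·4 + 3; sub 5 for 4: 3·5^3 + 3·5^2 + 3·5 + 3; = 468; G_3 = 468−1 = 467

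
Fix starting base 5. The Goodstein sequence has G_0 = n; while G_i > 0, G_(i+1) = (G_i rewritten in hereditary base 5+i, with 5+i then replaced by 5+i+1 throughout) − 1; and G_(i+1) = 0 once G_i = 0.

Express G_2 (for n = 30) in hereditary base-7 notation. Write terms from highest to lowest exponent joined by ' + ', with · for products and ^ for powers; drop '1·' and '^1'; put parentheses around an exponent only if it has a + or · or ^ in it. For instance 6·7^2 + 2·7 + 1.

7^2 + 4

G_0 = 30. HB_5(30) = 5^2 + 5. Bump = 42. G_1 = 41.
G_1 = 41. HB_6(41) = 6^2 + 5. Bump = 54. G_2 = 53.
G_2 = 53. HB_7(53) = 7^2 + 4. Bump = 68. G_3 = 67.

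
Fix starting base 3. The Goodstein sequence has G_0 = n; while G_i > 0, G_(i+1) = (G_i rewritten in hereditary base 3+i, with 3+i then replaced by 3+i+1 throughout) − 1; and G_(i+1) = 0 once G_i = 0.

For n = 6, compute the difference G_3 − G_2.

[0] 6 ≡ 2·3 (base 3). Lift 4: 8. −1: 7.
[1] 7 ≡ 4 + 3 (base 4). Lift 5: 8. −1: 7.
[2] 7 ≡ 5 + 2 (base 5). Lift 6: 8. −1: 7.

0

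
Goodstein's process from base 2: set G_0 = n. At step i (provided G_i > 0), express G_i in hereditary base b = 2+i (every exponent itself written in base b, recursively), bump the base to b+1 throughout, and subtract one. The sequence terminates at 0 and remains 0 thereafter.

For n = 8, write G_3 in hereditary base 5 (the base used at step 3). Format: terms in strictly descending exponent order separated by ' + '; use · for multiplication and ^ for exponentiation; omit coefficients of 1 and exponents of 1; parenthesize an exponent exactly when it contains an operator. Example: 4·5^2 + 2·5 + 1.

2·5^5 + 2·5^2 + 2·5

(0) 8|_2 = 2^(2 + 1) ↦ 3^(3 + 1)|_3 = 81 ⇒ 80
(1) 80|_3 = 2·3^3 + 2·3^2 + 2·3 + 2 ↦ 2·4^4 + 2·4^2 + 2·4 + 2|_4 = 554 ⇒ 553
(2) 553|_4 = 2·4^4 + 2·4^2 + 2·4 + 1 ↦ 2·5^5 + 2·5^2 + 2·5 + 1|_5 = 6311 ⇒ 6310
(3) 6310|_5 = 2·5^5 + 2·5^2 + 2·5 ↦ 2·6^6 + 2·6^2 + 2·6|_6 = 93396 ⇒ 93395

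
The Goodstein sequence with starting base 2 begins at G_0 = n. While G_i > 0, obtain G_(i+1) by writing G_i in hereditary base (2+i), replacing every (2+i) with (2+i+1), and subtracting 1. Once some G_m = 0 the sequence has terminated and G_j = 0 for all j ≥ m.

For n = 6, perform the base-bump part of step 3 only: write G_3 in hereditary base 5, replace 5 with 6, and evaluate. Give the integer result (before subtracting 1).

i=0: 6 = 2^2 + 2 (b=2); 2→3: 3^3 + 3 = 30; 30−1 = 29
i=1: 29 = 3^3 + 2 (b=3); 3→4: 4^4 + 2 = 258; 258−1 = 257
i=2: 257 = 4^4 + 1 (b=4); 4→5: 5^5 + 1 = 3126; 3126−1 = 3125
i=3: 3125 = 5^5 (b=5); 5→6: 6^6 = 46656; 46656−1 = 46655

46656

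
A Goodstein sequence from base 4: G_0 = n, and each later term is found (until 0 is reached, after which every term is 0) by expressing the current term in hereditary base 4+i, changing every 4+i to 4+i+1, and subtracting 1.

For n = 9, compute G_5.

G_0 = 9. HB_4(9) = 2·4 + 1. Bump = 11. G_1 = 10.
G_1 = 10. HB_5(10) = 2·5. Bump = 12. G_2 = 11.
G_2 = 11. HB_6(11) = 6 + 5. Bump = 12. G_3 = 11.
G_3 = 11. HB_7(11) = 7 + 4. Bump = 12. G_4 = 11.
G_4 = 11. HB_8(11) = 8 + 3. Bump = 12. G_5 = 11.
G_5 = 11. HB_9(11) = 9 + 2. Bump = 12. G_6 = 11.

11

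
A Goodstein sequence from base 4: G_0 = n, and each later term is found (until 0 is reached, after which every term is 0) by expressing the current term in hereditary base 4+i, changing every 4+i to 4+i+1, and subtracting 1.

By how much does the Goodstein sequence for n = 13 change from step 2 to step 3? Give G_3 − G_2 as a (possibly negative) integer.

G_0=13  [base 4] 3·4 + 1  →[4↦5]→  3·5 + 1 = 16  −1 ⇒ G_1=15
G_1=15  [base 5] 3·5  →[5↦6]→  3·6 = 18  −1 ⇒ G_2=17
G_2=17  [base 6] 2·6 + 5  →[6↦7]→  2·7 + 5 = 19  −1 ⇒ G_3=18

1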